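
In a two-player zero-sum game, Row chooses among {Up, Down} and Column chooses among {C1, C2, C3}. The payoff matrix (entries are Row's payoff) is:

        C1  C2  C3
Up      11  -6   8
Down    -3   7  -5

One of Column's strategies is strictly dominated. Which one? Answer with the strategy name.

C3 holds Row's payoff strictly below C1 in every row: 8 < 11, -5 < -3.
So C1 is strictly dominated for Column.

C1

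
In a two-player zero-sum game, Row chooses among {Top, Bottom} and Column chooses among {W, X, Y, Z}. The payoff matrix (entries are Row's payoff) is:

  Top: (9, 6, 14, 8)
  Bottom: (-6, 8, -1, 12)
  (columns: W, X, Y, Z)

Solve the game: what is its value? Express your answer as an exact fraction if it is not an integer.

Row minima: Top → 6, Bottom → -6; maximin = 6.
Column maxima: W → 9, X → 8, Y → 14, Z → 12; minimax = 8.
6 ≠ 8, so there is no saddle point; optimal play is mixed.
Y is strictly dominated by W (it gives Row strictly more in every row), so Column never plays it.
Z is strictly dominated by X (it gives Row strictly more in every row), so Column never plays it.
On the remaining 2×2 (Top, Bottom vs W, X):
Let Row play Top with probability p. Expected payoff against W: 9p + (-6)(1−p) = 15p − 6; against X: 6p + 8(1−p) = −2p + 8.
Setting these equal: 15p − 6 = −2p + 8 ⇒ 17p = 14 ⇒ p = 14/17, and the value is (15)·(14/17) − 6 = 108/17.
For Column: with q = P(W), equating Top's and Bottom's payoffs gives 3q + 6 = −14q + 8 ⇒ q = 2/17.

108/17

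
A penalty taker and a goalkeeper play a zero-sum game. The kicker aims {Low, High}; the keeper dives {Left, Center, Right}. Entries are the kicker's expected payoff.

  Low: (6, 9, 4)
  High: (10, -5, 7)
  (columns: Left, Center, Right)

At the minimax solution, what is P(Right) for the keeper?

Row minima: Low → 4, High → -5; maximin = 4.
Column maxima: Left → 10, Center → 9, Right → 7; minimax = 7.
4 ≠ 7, so there is no saddle point; optimal play is mixed.
Left is strictly dominated by Right (it gives the kicker strictly more in every row), so the keeper never plays it.
On the remaining 2×2 (Low, High vs Center, Right):
Let the kicker play Low with probability p. Expected payoff against Center: 9p + (-5)(1−p) = 14p − 5; against Right: 4p + 7(1−p) = −3p + 7.
Setting these equal: 14p − 5 = −3p + 7 ⇒ 17p = 12 ⇒ p = 12/17, and the value is (14)·(12/17) − 5 = 83/17.
For the keeper: with q = P(Center), equating Low's and High's payoffs gives 5q + 4 = −12q + 7 ⇒ q = 3/17.

14/17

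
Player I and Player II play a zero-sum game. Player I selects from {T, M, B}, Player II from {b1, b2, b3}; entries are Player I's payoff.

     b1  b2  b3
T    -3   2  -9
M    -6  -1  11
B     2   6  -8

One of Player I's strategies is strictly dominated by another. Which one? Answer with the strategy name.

B gives a strictly higher payoff than T against every column: 2 > -3, 6 > 2, -8 > -9.
So T is strictly dominated and Player I never plays it.

T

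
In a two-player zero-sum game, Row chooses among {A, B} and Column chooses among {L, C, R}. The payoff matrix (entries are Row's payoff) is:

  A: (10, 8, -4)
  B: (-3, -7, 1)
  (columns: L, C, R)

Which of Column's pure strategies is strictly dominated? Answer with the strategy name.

L

C holds Row's payoff strictly below L in every row: 8 < 10, -7 < -3.
So L is strictly dominated for Column.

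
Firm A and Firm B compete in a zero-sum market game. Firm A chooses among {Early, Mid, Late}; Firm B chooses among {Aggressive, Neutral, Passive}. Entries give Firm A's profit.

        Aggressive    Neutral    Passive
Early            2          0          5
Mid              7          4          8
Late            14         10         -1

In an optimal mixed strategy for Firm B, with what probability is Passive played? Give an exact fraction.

Row minima: Early → 0, Mid → 4, Late → -1; maximin = 4.
Column maxima: Aggressive → 14, Neutral → 10, Passive → 8; minimax = 8.
4 ≠ 8, so there is no saddle point; optimal play is mixed.
Early is strictly dominated by Mid, so Firm A never plays it.
Aggressive is strictly dominated by Neutral (it gives Firm A strictly more in every row), so Firm B never plays it.
On the remaining 2×2 (Mid, Late vs Neutral, Passive):
Let Firm A play Mid with probability p. Expected payoff against Neutral: 4p + 10(1−p) = −6p + 10; against Passive: 8p + (-1)(1−p) = 9p − 1.
Setting these equal: −6p + 10 = 9p − 1 ⇒ −15p = -11 ⇒ p = 11/15, and the value is (-6)·(11/15) + 10 = 28/5.
For Firm B: with q = P(Neutral), equating Mid's and Late's payoffs gives −4q + 8 = 11q − 1 ⇒ q = 3/5.

2/5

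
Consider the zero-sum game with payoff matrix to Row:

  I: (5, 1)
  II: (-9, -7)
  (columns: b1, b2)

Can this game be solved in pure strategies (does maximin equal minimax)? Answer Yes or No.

Yes

Row minima: I → 1, II → -9; maximin = 1.
Column maxima: b1 → 5, b2 → 1; minimax = 1.
maximin = minimax = 1, so a saddle point exists.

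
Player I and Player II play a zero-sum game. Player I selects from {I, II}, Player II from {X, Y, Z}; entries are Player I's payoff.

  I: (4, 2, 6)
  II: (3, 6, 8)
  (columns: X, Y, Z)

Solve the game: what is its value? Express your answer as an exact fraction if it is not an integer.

18/5

Row minima: I → 2, II → 3; maximin = 3.
Column maxima: X → 4, Y → 6, Z → 8; minimax = 4.
3 ≠ 4, so there is no saddle point; optimal play is mixed.
Z is strictly dominated by X (it gives Player I strictly more in every row), so Player II never plays it.
On the remaining 2×2 (I, II vs X, Y):
Let Player I play I with probability p. Expected payoff against X: 4p + 3(1−p) = p + 3; against Y: 2p + 6(1−p) = −4p + 6.
Setting these equal: p + 3 = −4p + 6 ⇒ 5p = 3 ⇒ p = 3/5, and the value is (1)·(3/5) + 3 = 18/5.
For Player II: with q = P(X), equating I's and II's payoffs gives 2q + 2 = −3q + 6 ⇒ q = 4/5.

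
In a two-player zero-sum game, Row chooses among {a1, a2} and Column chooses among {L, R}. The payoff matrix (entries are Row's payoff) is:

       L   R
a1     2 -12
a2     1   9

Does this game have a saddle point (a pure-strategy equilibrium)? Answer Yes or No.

No

Row minima: a1 → -12, a2 → 1; maximin = 1.
Column maxima: L → 2, R → 9; minimax = 2.
1 ≠ 2, so no pure-strategy equilibrium exists.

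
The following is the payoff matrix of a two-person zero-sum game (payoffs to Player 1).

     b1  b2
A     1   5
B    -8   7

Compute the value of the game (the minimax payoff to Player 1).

1

Row minima: A → 1, B → -8; maximin = 1.
Column maxima: b1 → 1, b2 → 7; minimax = 1.
Since maximin = minimax = 1, there is a saddle point and the value is 1.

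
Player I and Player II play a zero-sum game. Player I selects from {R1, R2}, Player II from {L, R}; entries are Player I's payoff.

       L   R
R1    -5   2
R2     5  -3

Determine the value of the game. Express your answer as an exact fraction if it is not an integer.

-1/3

Row minima: R1 → -5, R2 → -3; maximin = -3.
Column maxima: L → 5, R → 2; minimax = 2.
-3 ≠ 2, so there is no saddle point; optimal play is mixed.
Let Player I play R1 with probability p. Expected payoff against L: (-5)p + 5(1−p) = −10p + 5; against R: 2p + (-3)(1−p) = 5p − 3.
Setting these equal: −10p + 5 = 5p − 3 ⇒ −15p = -8 ⇒ p = 8/15, and the value is (-10)·(8/15) + 5 = -1/3.
For Player II: with q = P(L), equating R1's and R2's payoffs gives −7q + 2 = 8q − 3 ⇒ q = 1/3.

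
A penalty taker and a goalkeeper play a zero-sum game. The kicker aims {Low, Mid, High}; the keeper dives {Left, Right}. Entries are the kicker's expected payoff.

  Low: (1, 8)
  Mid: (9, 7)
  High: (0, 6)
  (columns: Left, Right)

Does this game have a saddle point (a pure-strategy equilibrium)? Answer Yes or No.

Row minima: Low → 1, Mid → 7, High → 0; maximin = 7.
Column maxima: Left → 9, Right → 8; minimax = 8.
7 ≠ 8, so no pure-strategy equilibrium exists.

No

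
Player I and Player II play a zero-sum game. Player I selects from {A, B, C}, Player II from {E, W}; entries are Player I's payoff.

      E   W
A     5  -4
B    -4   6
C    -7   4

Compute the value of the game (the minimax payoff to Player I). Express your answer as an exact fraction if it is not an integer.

14/19

Row minima: A → -4, B → -4, C → -7; maximin = -4.
Column maxima: E → 5, W → 6; minimax = 5.
-4 ≠ 5, so there is no saddle point; optimal play is mixed.
C is strictly dominated by B, so Player I never plays it.
On the remaining 2×2 (A, B vs E, W):
Let Player I play A with probability p. Expected payoff against E: 5p + (-4)(1−p) = 9p − 4; against W: (-4)p + 6(1−p) = −10p + 6.
Setting these equal: 9p − 4 = −10p + 6 ⇒ 19p = 10 ⇒ p = 10/19, and the value is (9)·(10/19) − 4 = 14/19.
For Player II: with q = P(E), equating A's and B's payoffs gives 9q − 4 = −10q + 6 ⇒ q = 10/19.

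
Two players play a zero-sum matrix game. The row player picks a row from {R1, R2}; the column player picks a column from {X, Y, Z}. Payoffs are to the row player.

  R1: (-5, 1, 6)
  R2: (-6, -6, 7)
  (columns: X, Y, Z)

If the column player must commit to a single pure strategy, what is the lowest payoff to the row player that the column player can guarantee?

-5

Column maxima: X → -5, Y → 1, Z → 7.
The smallest of these is -5.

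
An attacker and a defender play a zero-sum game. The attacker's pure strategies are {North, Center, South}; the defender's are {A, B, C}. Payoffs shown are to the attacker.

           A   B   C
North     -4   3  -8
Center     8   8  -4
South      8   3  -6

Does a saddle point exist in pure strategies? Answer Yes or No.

Yes

Row minima: North → -8, Center → -4, South → -6; maximin = -4.
Column maxima: A → 8, B → 8, C → -4; minimax = -4.
maximin = minimax = -4, so a saddle point exists.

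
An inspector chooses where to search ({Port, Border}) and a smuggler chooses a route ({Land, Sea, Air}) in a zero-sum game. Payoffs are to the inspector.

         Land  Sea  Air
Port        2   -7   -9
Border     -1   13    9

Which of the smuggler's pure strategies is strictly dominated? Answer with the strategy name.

Sea

Air holds the inspector's payoff strictly below Sea in every row: -9 < -7, 9 < 13.
So Sea is strictly dominated for the smuggler.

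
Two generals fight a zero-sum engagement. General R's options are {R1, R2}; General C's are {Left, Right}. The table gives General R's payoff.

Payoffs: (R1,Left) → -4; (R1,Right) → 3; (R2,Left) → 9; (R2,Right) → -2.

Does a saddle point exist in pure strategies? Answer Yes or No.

No

Row minima: R1 → -4, R2 → -2; maximin = -2.
Column maxima: Left → 9, Right → 3; minimax = 3.
-2 ≠ 3, so no pure-strategy equilibrium exists.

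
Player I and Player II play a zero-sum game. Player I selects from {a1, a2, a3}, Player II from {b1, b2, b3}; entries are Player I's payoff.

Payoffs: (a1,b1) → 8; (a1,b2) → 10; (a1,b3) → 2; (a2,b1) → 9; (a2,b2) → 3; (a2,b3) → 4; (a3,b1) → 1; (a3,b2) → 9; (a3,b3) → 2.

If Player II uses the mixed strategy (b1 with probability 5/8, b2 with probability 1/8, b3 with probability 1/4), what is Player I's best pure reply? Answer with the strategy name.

a2

Expected payoff of a1: (5/8)·8 + (1/8)·10 + (1/4)·2 = 27/4.
Expected payoff of a2: (5/8)·9 + (1/8)·3 + (1/4)·4 = 7.
Expected payoff of a3: (5/8)·1 + (1/8)·9 + (1/4)·2 = 9/4.
The largest is 7, so Player I's best response is a2.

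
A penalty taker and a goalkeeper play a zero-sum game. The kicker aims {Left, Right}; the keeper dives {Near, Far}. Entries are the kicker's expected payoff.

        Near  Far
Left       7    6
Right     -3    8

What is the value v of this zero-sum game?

Row minima: Left → 6, Right → -3; maximin = 6.
Column maxima: Near → 7, Far → 8; minimax = 7.
6 ≠ 7, so there is no saddle point; optimal play is mixed.
Let the kicker play Left with probability p. Expected payoff against Near: 7p + (-3)(1−p) = 10p − 3; against Far: 6p + 8(1−p) = −2p + 8.
Setting these equal: 10p − 3 = −2p + 8 ⇒ 12p = 11 ⇒ p = 11/12, and the value is (10)·(11/12) − 3 = 37/6.
For the keeper: with q = P(Near), equating Left's and Right's payoffs gives q + 6 = −11q + 8 ⇒ q = 1/6.

37/6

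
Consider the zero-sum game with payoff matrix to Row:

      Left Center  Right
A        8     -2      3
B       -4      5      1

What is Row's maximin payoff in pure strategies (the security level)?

-2

Row minima: A → -2, B → -4.
The best of these is -2.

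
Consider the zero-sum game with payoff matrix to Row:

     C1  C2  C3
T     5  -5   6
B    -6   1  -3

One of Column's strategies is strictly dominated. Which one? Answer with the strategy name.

C3

C1 holds Row's payoff strictly below C3 in every row: 5 < 6, -6 < -3.
So C3 is strictly dominated for Column.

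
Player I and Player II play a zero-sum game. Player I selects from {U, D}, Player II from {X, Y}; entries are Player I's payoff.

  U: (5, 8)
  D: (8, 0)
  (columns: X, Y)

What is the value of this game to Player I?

Row minima: U → 5, D → 0; maximin = 5.
Column maxima: X → 8, Y → 8; minimax = 8.
5 ≠ 8, so there is no saddle point; optimal play is mixed.
Let Player I play U with probability p. Expected payoff against X: 5p + 8(1−p) = −3p + 8; against Y: 8p + 0(1−p) = 8p.
Setting these equal: −3p + 8 = 8p ⇒ −11p = -8 ⇒ p = 8/11, and the value is (-3)·(8/11) + 8 = 64/11.
For Player II: with q = P(X), equating U's and D's payoffs gives −3q + 8 = 8q ⇒ q = 8/11.

64/11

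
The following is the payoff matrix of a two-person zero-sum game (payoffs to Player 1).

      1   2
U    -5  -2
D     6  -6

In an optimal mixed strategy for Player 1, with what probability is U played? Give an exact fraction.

4/5

Row minima: U → -5, D → -6; maximin = -5.
Column maxima: 1 → 6, 2 → -2; minimax = -2.
-5 ≠ -2, so there is no saddle point; optimal play is mixed.
Let Player 1 play U with probability p. Expected payoff against 1: (-5)p + 6(1−p) = −11p + 6; against 2: (-2)p + (-6)(1−p) = 4p − 6.
Setting these equal: −11p + 6 = 4p − 6 ⇒ −15p = -12 ⇒ p = 4/5, and the value is (-11)·(4/5) + 6 = -14/5.
For Player 2: with q = P(1), equating U's and D's payoffs gives −3q − 2 = 12q − 6 ⇒ q = 4/15.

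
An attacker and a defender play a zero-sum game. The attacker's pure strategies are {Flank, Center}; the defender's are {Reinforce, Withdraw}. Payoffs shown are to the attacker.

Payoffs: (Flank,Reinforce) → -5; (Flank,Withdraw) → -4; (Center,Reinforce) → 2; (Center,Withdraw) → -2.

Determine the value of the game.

-2

Row minima: Flank → -5, Center → -2; maximin = -2.
Column maxima: Reinforce → 2, Withdraw → -2; minimax = -2.
Since maximin = minimax = -2, there is a saddle point and the value is -2.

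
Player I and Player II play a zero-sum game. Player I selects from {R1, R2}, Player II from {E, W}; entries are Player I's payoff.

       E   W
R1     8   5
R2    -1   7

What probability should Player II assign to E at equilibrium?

2/11

Row minima: R1 → 5, R2 → -1; maximin = 5.
Column maxima: E → 8, W → 7; minimax = 7.
5 ≠ 7, so there is no saddle point; optimal play is mixed.
Let Player I play R1 with probability p. Expected payoff against E: 8p + (-1)(1−p) = 9p − 1; against W: 5p + 7(1−p) = −2p + 7.
Setting these equal: 9p − 1 = −2p + 7 ⇒ 11p = 8 ⇒ p = 8/11, and the value is (9)·(8/11) − 1 = 61/11.
For Player II: with q = P(E), equating R1's and R2's payoffs gives 3q + 5 = −8q + 7 ⇒ q = 2/11.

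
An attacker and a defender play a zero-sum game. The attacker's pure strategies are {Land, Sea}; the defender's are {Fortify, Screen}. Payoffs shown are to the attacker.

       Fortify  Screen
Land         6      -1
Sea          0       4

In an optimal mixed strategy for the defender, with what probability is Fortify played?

Row minima: Land → -1, Sea → 0; maximin = 0.
Column maxima: Fortify → 6, Screen → 4; minimax = 4.
0 ≠ 4, so there is no saddle point; optimal play is mixed.
Let the attacker play Land with probability p. Expected payoff against Fortify: 6p + 0(1−p) = 6p; against Screen: (-1)p + 4(1−p) = −5p + 4.
Setting these equal: 6p = −5p + 4 ⇒ 11p = 4 ⇒ p = 4/11, and the value is (6)·(4/11) = 24/11.
For the defender: with q = P(Fortify), equating Land's and Sea's payoffs gives 7q − 1 = −4q + 4 ⇒ q = 5/11.

5/11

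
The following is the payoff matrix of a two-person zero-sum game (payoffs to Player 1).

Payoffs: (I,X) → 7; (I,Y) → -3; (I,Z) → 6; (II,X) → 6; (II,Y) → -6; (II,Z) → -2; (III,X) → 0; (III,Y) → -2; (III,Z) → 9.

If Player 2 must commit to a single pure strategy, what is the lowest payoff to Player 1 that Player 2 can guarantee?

Column maxima: X → 7, Y → -2, Z → 9.
The smallest of these is -2.

-2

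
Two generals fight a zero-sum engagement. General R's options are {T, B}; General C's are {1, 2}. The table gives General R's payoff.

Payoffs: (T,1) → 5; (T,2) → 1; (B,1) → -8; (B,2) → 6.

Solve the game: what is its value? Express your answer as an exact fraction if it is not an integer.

19/9

Row minima: T → 1, B → -8; maximin = 1.
Column maxima: 1 → 5, 2 → 6; minimax = 5.
1 ≠ 5, so there is no saddle point; optimal play is mixed.
Let General R play T with probability p. Expected payoff against 1: 5p + (-8)(1−p) = 13p − 8; against 2: 1p + 6(1−p) = −5p + 6.
Setting these equal: 13p − 8 = −5p + 6 ⇒ 18p = 14 ⇒ p = 7/9, and the value is (13)·(7/9) − 8 = 19/9.
For General C: with q = P(1), equating T's and B's payoffs gives 4q + 1 = −14q + 6 ⇒ q = 5/18.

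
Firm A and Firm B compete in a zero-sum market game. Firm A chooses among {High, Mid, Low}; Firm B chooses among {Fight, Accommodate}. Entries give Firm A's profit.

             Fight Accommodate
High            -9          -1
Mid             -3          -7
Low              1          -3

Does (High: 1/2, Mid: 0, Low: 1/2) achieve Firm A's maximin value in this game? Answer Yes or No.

No

Against Fight this mix gives (1/2)·(-9) + (1/2)·1 = -4.
Against Accommodate this mix gives (1/2)·(-1) + (1/2)·(-3) = -2.
Firm B will play Fight, holding Firm A to -4. Shifting weight toward the row that does better against Fight would raise this floor (the equalizing mix achieves -7/3 against both Fight and Accommodate), so the proposed strategy is not optimal.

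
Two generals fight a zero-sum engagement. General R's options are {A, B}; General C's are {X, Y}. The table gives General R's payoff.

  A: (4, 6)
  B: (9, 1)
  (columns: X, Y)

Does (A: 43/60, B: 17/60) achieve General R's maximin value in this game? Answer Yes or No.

No

Against X this mix gives (43/60)·4 + (17/60)·9 = 65/12.
Against Y this mix gives (43/60)·6 + (17/60)·1 = 55/12.
General C will play Y, holding General R to 55/12. Shifting weight toward the row that does better against Y would raise this floor (the equalizing mix achieves 5 against both Y and X), so the proposed strategy is not optimal.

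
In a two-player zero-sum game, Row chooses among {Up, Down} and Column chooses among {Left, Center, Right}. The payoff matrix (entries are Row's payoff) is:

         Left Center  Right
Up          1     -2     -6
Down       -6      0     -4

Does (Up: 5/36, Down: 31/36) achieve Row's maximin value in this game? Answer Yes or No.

No

Against Left this mix gives (5/36)·1 + (31/36)·(-6) = -181/36.
Against Center this mix gives (5/36)·(-2) + (31/36)·0 = -5/18.
Against Right this mix gives (5/36)·(-6) + (31/36)·(-4) = -77/18.
Column will play Left, holding Row to -181/36. Shifting weight toward the row that does better against Left would raise this floor (the equalizing mix achieves -40/9 against both Left and Right), so the proposed strategy is not optimal.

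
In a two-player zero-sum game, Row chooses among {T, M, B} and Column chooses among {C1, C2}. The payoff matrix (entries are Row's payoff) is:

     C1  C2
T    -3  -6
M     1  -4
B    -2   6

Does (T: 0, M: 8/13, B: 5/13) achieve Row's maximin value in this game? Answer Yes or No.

Yes

Against C1 this mix gives (8/13)·1 + (5/13)·(-2) = -2/13.
Against C2 this mix gives (8/13)·(-4) + (5/13)·6 = -2/13.
All of Column's active replies (C1, C2) yield -2/13, and no column does worse for Row. The mix makes Column indifferent and guarantees -2/13, so it is optimal.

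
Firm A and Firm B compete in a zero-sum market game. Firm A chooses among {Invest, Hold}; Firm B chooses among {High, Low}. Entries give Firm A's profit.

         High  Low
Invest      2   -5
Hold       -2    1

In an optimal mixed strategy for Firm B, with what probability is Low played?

Row minima: Invest → -5, Hold → -2; maximin = -2.
Column maxima: High → 2, Low → 1; minimax = 1.
-2 ≠ 1, so there is no saddle point; optimal play is mixed.
Let Firm A play Invest with probability p. Expected payoff against High: 2p + (-2)(1−p) = 4p − 2; against Low: (-5)p + 1(1−p) = −6p + 1.
Setting these equal: 4p − 2 = −6p + 1 ⇒ 10p = 3 ⇒ p = 3/10, and the value is (4)·(3/10) − 2 = -4/5.
For Firm B: with q = P(High), equating Invest's and Hold's payoffs gives 7q − 5 = −3q + 1 ⇒ q = 3/5.

2/5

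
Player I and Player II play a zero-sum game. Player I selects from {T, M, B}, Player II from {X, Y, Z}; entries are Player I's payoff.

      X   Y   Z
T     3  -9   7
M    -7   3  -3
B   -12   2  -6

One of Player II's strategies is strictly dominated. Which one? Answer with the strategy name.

Z

X holds Player I's payoff strictly below Z in every row: 3 < 7, -7 < -3, -12 < -6.
So Z is strictly dominated for Player II.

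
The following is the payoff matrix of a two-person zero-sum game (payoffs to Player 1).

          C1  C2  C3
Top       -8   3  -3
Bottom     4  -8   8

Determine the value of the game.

-52/23

Row minima: Top → -8, Bottom → -8; maximin = -8.
Column maxima: C1 → 4, C2 → 3, C3 → 8; minimax = 3.
-8 ≠ 3, so there is no saddle point; optimal play is mixed.
C3 is strictly dominated by C1 (it gives Player 1 strictly more in every row), so Player 2 never plays it.
On the remaining 2×2 (Top, Bottom vs C1, C2):
Let Player 1 play Top with probability p. Expected payoff against C1: (-8)p + 4(1−p) = −12p + 4; against C2: 3p + (-8)(1−p) = 11p − 8.
Setting these equal: −12p + 4 = 11p − 8 ⇒ −23p = -12 ⇒ p = 12/23, and the value is (-12)·(12/23) + 4 = -52/23.
For Player 2: with q = P(C1), equating Top's and Bottom's payoffs gives −11q + 3 = 12q − 8 ⇒ q = 11/23.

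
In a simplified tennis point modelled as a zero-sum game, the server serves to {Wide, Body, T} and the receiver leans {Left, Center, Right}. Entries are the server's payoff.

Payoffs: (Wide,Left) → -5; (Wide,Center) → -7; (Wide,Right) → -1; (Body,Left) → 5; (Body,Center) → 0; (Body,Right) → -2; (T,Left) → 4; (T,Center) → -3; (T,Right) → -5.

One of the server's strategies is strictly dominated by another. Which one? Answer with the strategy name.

Body gives a strictly higher payoff than T against every column: 5 > 4, 0 > -3, -2 > -5.
So T is strictly dominated and the server never plays it.

T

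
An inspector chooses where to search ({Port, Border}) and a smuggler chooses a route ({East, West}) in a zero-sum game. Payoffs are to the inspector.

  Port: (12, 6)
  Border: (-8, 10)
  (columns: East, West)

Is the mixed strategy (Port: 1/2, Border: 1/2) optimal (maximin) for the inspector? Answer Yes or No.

Against East this mix gives (1/2)·12 + (1/2)·(-8) = 2.
Against West this mix gives (1/2)·6 + (1/2)·10 = 8.
The smuggler will play East, holding the inspector to 2. Shifting weight toward the row that does better against East would raise this floor (the equalizing mix achieves 7 against both East and West), so the proposed strategy is not optimal.

No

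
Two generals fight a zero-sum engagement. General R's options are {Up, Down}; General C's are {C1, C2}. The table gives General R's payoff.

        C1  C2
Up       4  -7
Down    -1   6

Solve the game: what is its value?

17/18

Row minima: Up → -7, Down → -1; maximin = -1.
Column maxima: C1 → 4, C2 → 6; minimax = 4.
-1 ≠ 4, so there is no saddle point; optimal play is mixed.
Let General R play Up with probability p. Expected payoff against C1: 4p + (-1)(1−p) = 5p − 1; against C2: (-7)p + 6(1−p) = −13p + 6.
Setting these equal: 5p − 1 = −13p + 6 ⇒ 18p = 7 ⇒ p = 7/18, and the value is (5)·(7/18) − 1 = 17/18.
For General C: with q = P(C1), equating Up's and Down's payoffs gives 11q − 7 = −7q + 6 ⇒ q = 13/18.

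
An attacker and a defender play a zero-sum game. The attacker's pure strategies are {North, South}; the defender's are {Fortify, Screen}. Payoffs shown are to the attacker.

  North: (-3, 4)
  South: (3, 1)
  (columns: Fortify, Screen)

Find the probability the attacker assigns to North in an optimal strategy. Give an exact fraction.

Row minima: North → -3, South → 1; maximin = 1.
Column maxima: Fortify → 3, Screen → 4; minimax = 3.
1 ≠ 3, so there is no saddle point; optimal play is mixed.
Let the attacker play North with probability p. Expected payoff against Fortify: (-3)p + 3(1−p) = −6p + 3; against Screen: 4p + 1(1−p) = 3p + 1.
Setting these equal: −6p + 3 = 3p + 1 ⇒ −9p = -2 ⇒ p = 2/9, and the value is (-6)·(2/9) + 3 = 5/3.
For the defender: with q = P(Fortify), equating North's and South's payoffs gives −7q + 4 = 2q + 1 ⇒ q = 1/3.

2/9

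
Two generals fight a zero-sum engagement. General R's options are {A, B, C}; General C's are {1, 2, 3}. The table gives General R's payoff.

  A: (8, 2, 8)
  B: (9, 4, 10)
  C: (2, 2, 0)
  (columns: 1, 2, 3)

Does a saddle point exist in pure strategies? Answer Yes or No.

Yes

Row minima: A → 2, B → 4, C → 0; maximin = 4.
Column maxima: 1 → 9, 2 → 4, 3 → 10; minimax = 4.
maximin = minimax = 4, so a saddle point exists.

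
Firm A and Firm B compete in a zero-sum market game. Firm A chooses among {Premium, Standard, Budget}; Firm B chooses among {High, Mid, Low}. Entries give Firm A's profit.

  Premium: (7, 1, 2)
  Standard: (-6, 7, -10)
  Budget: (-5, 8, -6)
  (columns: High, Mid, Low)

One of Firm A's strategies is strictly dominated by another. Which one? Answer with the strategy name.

Standard

Budget gives a strictly higher payoff than Standard against every column: -5 > -6, 8 > 7, -6 > -10.
So Standard is strictly dominated and Firm A never plays it.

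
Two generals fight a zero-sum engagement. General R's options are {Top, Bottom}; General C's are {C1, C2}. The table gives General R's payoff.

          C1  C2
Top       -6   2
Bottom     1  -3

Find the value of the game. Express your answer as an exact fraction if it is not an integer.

-4/3

Row minima: Top → -6, Bottom → -3; maximin = -3.
Column maxima: C1 → 1, C2 → 2; minimax = 1.
-3 ≠ 1, so there is no saddle point; optimal play is mixed.
Let General R play Top with probability p. Expected payoff against C1: (-6)p + 1(1−p) = −7p + 1; against C2: 2p + (-3)(1−p) = 5p − 3.
Setting these equal: −7p + 1 = 5p − 3 ⇒ −12p = -4 ⇒ p = 1/3, and the value is (-7)·(1/3) + 1 = -4/3.
For General C: with q = P(C1), equating Top's and Bottom's payoffs gives −8q + 2 = 4q − 3 ⇒ q = 5/12.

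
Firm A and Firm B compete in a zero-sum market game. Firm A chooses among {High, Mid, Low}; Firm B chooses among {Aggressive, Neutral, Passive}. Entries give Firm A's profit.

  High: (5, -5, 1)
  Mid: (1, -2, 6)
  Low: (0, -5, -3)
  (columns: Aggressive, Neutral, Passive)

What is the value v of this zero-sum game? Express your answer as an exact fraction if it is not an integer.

-2

Row minima: High → -5, Mid → -2, Low → -5; maximin = -2.
Column maxima: Aggressive → 5, Neutral → -2, Passive → 6; minimax = -2.
Since maximin = minimax = -2, there is a saddle point and the value is -2.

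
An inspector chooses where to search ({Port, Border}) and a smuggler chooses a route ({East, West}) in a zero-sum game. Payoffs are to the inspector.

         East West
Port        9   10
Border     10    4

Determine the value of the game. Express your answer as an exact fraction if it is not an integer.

64/7

Row minima: Port → 9, Border → 4; maximin = 9.
Column maxima: East → 10, West → 10; minimax = 10.
9 ≠ 10, so there is no saddle point; optimal play is mixed.
Let the inspector play Port with probability p. Expected payoff against East: 9p + 10(1−p) = −p + 10; against West: 10p + 4(1−p) = 6p + 4.
Setting these equal: −p + 10 = 6p + 4 ⇒ −7p = -6 ⇒ p = 6/7, and the value is (-1)·(6/7) + 10 = 64/7.
For the smuggler: with q = P(East), equating Port's and Border's payoffs gives −q + 10 = 6q + 4 ⇒ q = 6/7.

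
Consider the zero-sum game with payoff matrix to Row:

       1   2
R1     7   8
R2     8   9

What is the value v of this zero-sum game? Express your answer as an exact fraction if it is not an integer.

Row minima: R1 → 7, R2 → 8; maximin = 8.
Column maxima: 1 → 8, 2 → 9; minimax = 8.
Since maximin = minimax = 8, there is a saddle point and the value is 8.

8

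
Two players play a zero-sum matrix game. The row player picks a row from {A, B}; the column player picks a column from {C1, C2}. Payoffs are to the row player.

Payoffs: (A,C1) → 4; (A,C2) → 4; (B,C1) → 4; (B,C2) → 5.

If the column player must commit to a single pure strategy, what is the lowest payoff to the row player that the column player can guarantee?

4

Column maxima: C1 → 4, C2 → 5.
The smallest of these is 4.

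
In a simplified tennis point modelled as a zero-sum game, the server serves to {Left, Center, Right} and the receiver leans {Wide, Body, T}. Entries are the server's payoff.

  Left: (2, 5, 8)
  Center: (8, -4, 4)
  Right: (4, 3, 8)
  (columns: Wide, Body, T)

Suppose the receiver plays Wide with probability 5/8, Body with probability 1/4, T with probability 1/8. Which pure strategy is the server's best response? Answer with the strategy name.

Center

Expected payoff of Left: (5/8)·2 + (1/4)·5 + (1/8)·8 = 7/2.
Expected payoff of Center: (5/8)·8 + (1/4)·(-4) + (1/8)·4 = 9/2.
Expected payoff of Right: (5/8)·4 + (1/4)·3 + (1/8)·8 = 17/4.
The largest is 9/2, so the server's best response is Center.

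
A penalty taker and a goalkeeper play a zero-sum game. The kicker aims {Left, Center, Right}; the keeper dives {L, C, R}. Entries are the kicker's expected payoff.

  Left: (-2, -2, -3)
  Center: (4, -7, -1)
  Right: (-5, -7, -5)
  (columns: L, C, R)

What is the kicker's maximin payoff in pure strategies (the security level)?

-3

Row minima: Left → -3, Center → -7, Right → -7.
The best of these is -3.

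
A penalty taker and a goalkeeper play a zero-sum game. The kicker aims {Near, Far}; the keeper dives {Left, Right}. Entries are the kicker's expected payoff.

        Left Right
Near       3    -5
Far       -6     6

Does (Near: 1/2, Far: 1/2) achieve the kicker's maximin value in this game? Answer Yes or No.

No

Against Left this mix gives (1/2)·3 + (1/2)·(-6) = -3/2.
Against Right this mix gives (1/2)·(-5) + (1/2)·6 = 1/2.
The keeper will play Left, holding the kicker to -3/2. Shifting weight toward the row that does better against Left would raise this floor (the equalizing mix achieves -3/5 against both Left and Right), so the proposed strategy is not optimal.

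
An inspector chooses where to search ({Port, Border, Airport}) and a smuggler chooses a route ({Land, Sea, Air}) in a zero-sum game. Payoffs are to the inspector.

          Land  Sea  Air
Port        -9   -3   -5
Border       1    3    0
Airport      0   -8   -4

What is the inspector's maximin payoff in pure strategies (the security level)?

0

Row minima: Port → -9, Border → 0, Airport → -8.
The best of these is 0.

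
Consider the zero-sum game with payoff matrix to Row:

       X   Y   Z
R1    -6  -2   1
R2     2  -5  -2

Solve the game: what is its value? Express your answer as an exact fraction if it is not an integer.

-34/11

Row minima: R1 → -6, R2 → -5; maximin = -5.
Column maxima: X → 2, Y → -2, Z → 1; minimax = -2.
-5 ≠ -2, so there is no saddle point; optimal play is mixed.
Z is strictly dominated by Y (it gives Row strictly more in every row), so Column never plays it.
On the remaining 2×2 (R1, R2 vs X, Y):
Let Row play R1 with probability p. Expected payoff against X: (-6)p + 2(1−p) = −8p + 2; against Y: (-2)p + (-5)(1−p) = 3p − 5.
Setting these equal: −8p + 2 = 3p − 5 ⇒ −11p = -7 ⇒ p = 7/11, and the value is (-8)·(7/11) + 2 = -34/11.
For Column: with q = P(X), equating R1's and R2's payoffs gives −4q − 2 = 7q − 5 ⇒ q = 3/11.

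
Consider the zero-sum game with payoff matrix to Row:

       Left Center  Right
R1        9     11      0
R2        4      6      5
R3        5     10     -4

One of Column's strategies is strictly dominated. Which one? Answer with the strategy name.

Left holds Row's payoff strictly below Center in every row: 9 < 11, 4 < 6, 5 < 10.
So Center is strictly dominated for Column.

Center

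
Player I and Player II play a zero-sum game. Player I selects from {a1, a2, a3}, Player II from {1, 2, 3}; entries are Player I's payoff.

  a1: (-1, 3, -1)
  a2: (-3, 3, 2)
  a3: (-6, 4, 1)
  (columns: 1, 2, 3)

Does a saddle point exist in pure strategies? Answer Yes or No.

Row minima: a1 → -1, a2 → -3, a3 → -6; maximin = -1.
Column maxima: 1 → -1, 2 → 4, 3 → 2; minimax = -1.
maximin = minimax = -1, so a saddle point exists.

Yes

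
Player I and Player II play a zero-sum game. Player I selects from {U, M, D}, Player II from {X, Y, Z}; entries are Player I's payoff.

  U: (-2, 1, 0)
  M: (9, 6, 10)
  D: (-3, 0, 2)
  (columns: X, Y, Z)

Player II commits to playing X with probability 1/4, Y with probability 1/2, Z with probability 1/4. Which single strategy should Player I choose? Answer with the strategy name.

M

Expected payoff of U: (1/4)·(-2) + (1/2)·1 + (1/4)·0 = 0.
Expected payoff of M: (1/4)·9 + (1/2)·6 + (1/4)·10 = 31/4.
Expected payoff of D: (1/4)·(-3) + (1/2)·0 + (1/4)·2 = -1/4.
The largest is 31/4, so Player I's best response is M.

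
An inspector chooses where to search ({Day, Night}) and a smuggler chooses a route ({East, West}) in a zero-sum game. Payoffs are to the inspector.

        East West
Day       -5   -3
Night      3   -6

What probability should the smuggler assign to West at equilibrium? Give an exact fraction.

Row minima: Day → -5, Night → -6; maximin = -5.
Column maxima: East → 3, West → -3; minimax = -3.
-5 ≠ -3, so there is no saddle point; optimal play is mixed.
Let the inspector play Day with probability p. Expected payoff against East: (-5)p + 3(1−p) = −8p + 3; against West: (-3)p + (-6)(1−p) = 3p − 6.
Setting these equal: −8p + 3 = 3p − 6 ⇒ −11p = -9 ⇒ p = 9/11, and the value is (-8)·(9/11) + 3 = -39/11.
For the smuggler: with q = P(East), equating Day's and Night's payoffs gives −2q − 3 = 9q − 6 ⇒ q = 3/11.

8/11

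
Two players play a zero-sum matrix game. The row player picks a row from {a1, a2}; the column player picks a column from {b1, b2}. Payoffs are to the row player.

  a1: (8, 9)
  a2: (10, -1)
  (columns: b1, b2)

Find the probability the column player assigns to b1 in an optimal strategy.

5/6

Row minima: a1 → 8, a2 → -1; maximin = 8.
Column maxima: b1 → 10, b2 → 9; minimax = 9.
8 ≠ 9, so there is no saddle point; optimal play is mixed.
Let the row player play a1 with probability p. Expected payoff against b1: 8p + 10(1−p) = −2p + 10; against b2: 9p + (-1)(1−p) = 10p − 1.
Setting these equal: −2p + 10 = 10p − 1 ⇒ −12p = -11 ⇒ p = 11/12, and the value is (-2)·(11/12) + 10 = 49/6.
For the column player: with q = P(b1), equating a1's and a2's payoffs gives −q + 9 = 11q − 1 ⇒ q = 5/6.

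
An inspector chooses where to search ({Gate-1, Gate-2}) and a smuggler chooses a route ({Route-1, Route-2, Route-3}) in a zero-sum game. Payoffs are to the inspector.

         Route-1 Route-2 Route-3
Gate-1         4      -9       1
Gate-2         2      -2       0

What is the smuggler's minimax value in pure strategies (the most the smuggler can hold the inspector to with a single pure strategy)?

-2

Column maxima: Route-1 → 4, Route-2 → -2, Route-3 → 1.
The smallest of these is -2.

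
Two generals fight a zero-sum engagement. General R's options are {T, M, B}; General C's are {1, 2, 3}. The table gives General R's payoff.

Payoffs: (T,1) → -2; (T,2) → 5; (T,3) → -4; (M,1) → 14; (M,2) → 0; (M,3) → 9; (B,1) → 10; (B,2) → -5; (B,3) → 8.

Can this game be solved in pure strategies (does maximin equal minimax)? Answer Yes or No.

No

Row minima: T → -4, M → 0, B → -5; maximin = 0.
Column maxima: 1 → 14, 2 → 5, 3 → 9; minimax = 5.
0 ≠ 5, so no pure-strategy equilibrium exists.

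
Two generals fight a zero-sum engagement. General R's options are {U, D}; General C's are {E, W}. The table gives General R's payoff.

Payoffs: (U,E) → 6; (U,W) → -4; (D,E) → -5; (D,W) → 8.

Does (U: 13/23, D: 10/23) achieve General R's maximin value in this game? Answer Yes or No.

Yes

Against E this mix gives (13/23)·6 + (10/23)·(-5) = 28/23.
Against W this mix gives (13/23)·(-4) + (10/23)·8 = 28/23.
All of General C's active replies (E, W) yield 28/23, and no column does worse for General R. The mix makes General C indifferent and guarantees 28/23, so it is optimal.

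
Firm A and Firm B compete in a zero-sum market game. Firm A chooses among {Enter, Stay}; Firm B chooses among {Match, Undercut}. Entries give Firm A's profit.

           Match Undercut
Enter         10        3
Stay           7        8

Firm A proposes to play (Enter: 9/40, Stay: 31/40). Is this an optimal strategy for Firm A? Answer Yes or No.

No

Against Match this mix gives (9/40)·10 + (31/40)·7 = 307/40.
Against Undercut this mix gives (9/40)·3 + (31/40)·8 = 55/8.
Firm B will play Undercut, holding Firm A to 55/8. Shifting weight toward the row that does better against Undercut would raise this floor (the equalizing mix achieves 59/8 against both Undercut and Match), so the proposed strategy is not optimal.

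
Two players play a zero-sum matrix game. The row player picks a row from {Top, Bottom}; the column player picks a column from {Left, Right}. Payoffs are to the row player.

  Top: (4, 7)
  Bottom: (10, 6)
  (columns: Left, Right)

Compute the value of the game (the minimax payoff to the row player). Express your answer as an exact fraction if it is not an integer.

46/7

Row minima: Top → 4, Bottom → 6; maximin = 6.
Column maxima: Left → 10, Right → 7; minimax = 7.
6 ≠ 7, so there is no saddle point; optimal play is mixed.
Let the row player play Top with probability p. Expected payoff against Left: 4p + 10(1−p) = −6p + 10; against Right: 7p + 6(1−p) = p + 6.
Setting these equal: −6p + 10 = p + 6 ⇒ −7p = -4 ⇒ p = 4/7, and the value is (-6)·(4/7) + 10 = 46/7.
For the column player: with q = P(Left), equating Top's and Bottom's payoffs gives −3q + 7 = 4q + 6 ⇒ q = 1/7.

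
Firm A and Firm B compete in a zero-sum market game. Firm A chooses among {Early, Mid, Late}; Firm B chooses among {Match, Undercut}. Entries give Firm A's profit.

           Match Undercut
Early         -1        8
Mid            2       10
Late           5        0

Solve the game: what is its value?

50/13

Row minima: Early → -1, Mid → 2, Late → 0; maximin = 2.
Column maxima: Match → 5, Undercut → 10; minimax = 5.
2 ≠ 5, so there is no saddle point; optimal play is mixed.
Early is strictly dominated by Mid, so Firm A never plays it.
On the remaining 2×2 (Mid, Late vs Match, Undercut):
Let Firm A play Mid with probability p. Expected payoff against Match: 2p + 5(1−p) = −3p + 5; against Undercut: 10p + 0(1−p) = 10p.
Setting these equal: −3p + 5 = 10p ⇒ −13p = -5 ⇒ p = 5/13, and the value is (-3)·(5/13) + 5 = 50/13.
For Firm B: with q = P(Match), equating Mid's and Late's payoffs gives −8q + 10 = 5q ⇒ q = 10/13.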